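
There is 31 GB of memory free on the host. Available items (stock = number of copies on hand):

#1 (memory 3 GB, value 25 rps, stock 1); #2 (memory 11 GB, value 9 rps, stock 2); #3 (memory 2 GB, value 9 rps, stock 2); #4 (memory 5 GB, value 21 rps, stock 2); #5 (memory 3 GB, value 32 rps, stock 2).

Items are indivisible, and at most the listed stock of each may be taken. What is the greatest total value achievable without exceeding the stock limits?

Top feasible selections:
- 1×#1 + 2×#3 + 2×#4 + 2×#5: memory 23, value 149
- 1×#1 + 1×#3 + 2×#4 + 2×#5: memory 21, value 140
Best: 149 rps.

149 rps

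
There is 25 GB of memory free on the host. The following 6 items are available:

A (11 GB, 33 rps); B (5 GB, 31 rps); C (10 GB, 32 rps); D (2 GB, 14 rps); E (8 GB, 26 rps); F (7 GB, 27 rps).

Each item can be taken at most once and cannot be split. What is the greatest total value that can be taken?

Check high-value combinations within 25 GB:
- A+B+D+F: memory 11+5+2+7=25, value 33+31+14+27=105
- B+C+D+F: memory 5+10+2+7=24, value 31+32+14+27=104
- B+C+D+E: memory 5+10+2+8=25, value 31+32+14+26=103
- B+D+E+F: memory 5+2+8+7=22, value 31+14+26+27=98
Best: 105 rps.

105 rps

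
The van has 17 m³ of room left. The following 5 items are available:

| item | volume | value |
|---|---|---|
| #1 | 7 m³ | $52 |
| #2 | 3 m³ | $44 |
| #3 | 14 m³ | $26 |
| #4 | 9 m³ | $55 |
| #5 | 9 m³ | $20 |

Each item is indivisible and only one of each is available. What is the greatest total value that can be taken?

$107

Check high-value combinations within 17 m³:
- #1+#4: volume 7+9=16, value 52+55=107
- #2+#4: volume 3+9=12, value 44+55=99
- #1+#2: volume 7+3=10, value 52+44=96
Best: $107.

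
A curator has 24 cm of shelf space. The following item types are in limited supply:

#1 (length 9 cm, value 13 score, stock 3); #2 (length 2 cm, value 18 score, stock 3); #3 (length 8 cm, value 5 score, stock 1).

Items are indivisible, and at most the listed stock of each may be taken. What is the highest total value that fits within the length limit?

Top feasible selections:
- 2×#1 + 3×#2: length 24, value 80
- 1×#1 + 3×#2 + 1×#3: length 23, value 72
Best: 80 score.

80 score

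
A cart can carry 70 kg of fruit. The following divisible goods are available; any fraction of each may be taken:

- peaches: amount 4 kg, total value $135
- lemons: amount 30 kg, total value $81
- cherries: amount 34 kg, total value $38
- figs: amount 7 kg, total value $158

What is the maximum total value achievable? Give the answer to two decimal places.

406.41

Take in order of value per unit:
- peaches (135/4 per unit): all 4 → value 135, running total 135.00
- figs (158/7 per unit): all 7 → value 158, running total 293.00
- lemons (81/30 per unit): all 30 → value 81, running total 374.00
- cherries (38/34 per unit): 29 of 34 → value 29×38/34 = 32.4118, running total 406.41
Total 406.41.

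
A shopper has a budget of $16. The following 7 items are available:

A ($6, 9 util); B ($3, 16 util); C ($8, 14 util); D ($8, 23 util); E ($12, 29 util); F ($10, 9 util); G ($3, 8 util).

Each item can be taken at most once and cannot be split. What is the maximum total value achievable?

Check high-value combinations within $16:
- B+D+G: cost 3+8+3=14, value 16+23+8=47
- B+E: cost 3+12=15, value 16+29=45
- B+D: cost 3+8=11, value 16+23=39
- B+C+G: cost 3+8+3=14, value 16+14+8=38
Best: 47 util.

47 util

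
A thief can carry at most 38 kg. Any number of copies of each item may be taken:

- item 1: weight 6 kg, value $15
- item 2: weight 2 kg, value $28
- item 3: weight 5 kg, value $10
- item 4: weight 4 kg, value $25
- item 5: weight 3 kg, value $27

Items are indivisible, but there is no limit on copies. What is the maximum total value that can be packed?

Best value-per-unit is item 2 at 28/2, and filling with it alone uses weight 19×2=38. No mix of the others beats 19×28 = 532.

$532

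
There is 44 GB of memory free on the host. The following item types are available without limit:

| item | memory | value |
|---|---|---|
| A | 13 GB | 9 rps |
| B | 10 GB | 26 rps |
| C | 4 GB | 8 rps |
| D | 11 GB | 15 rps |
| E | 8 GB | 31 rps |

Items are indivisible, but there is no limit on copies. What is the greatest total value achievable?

Best value-per-unit is E at 31/8; filling with it alone gives 5×31 = 155.
Optimal mix: 1×C + 5×E → memory 44, value 163.

163 rps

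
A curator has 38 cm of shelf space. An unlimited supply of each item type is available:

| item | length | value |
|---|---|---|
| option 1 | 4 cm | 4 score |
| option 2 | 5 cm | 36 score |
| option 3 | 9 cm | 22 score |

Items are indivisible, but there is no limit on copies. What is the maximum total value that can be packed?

252 score

Best value-per-unit is option 2 at 36/5, and filling with it alone uses length 7×5=35. No mix of the others beats 7×36 = 252.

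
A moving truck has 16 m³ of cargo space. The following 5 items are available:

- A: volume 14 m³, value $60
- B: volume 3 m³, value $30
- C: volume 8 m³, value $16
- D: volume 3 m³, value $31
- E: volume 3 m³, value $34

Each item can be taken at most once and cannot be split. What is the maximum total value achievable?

$95

This is a 0/1 knapsack; check combinations near the capacity.
- B+D+E: volume 3+3+3=9, value 30+31+34=95
- C+D+E: volume 8+3+3=14, value 16+31+34=81
- B+C+E: volume 3+8+3=14, value 30+16+34=80
- B+C+D: volume 3+8+3=14, value 30+16+31=77
Best: $95.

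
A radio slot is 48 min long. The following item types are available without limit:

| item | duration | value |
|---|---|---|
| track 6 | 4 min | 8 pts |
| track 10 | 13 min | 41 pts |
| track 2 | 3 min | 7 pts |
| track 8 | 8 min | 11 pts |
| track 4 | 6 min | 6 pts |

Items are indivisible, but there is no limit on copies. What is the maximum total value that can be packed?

144 pts

Best value-per-unit is track 10 at 41/13; filling with it alone gives 3×41 = 123.
Optimal mix: 3×track 10 + 3×track 2 → duration 48, value 144.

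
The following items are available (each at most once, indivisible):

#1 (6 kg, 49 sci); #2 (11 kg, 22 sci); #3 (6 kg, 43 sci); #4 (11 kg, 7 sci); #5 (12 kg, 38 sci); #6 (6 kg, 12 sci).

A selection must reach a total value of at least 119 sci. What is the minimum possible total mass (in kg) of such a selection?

24

Subsets with value ≥ 119, sorted by total mass:
- #1+#3+#5: mass 24, value 130
- #1+#2+#3+#6: mass 29, value 126
- #1+#3+#5+#6: mass 30, value 142
Minimum mass: 24 kg.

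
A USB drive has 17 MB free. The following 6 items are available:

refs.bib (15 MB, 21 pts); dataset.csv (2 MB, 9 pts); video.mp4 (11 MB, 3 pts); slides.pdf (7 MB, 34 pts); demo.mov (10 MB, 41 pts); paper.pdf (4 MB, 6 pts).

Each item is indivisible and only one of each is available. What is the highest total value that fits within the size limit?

Check high-value combinations within 17 MB:
- slides.pdf+demo.mov: size 7+10=17, value 34+41=75
- dataset.csv+demo.mov+paper.pdf: size 2+10+4=16, value 9+41+6=56
- dataset.csv+demo.mov: size 2+10=12, value 9+41=50
Best: 75 pts.

75 pts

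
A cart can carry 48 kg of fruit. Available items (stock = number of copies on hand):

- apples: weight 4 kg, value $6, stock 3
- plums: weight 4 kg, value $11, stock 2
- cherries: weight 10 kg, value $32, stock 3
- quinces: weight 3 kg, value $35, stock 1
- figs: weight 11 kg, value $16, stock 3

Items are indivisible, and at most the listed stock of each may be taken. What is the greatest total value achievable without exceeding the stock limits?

$159

Best selections within weight 48 and stock limits:
- 1×apples + 2×plums + 3×cherries + 1×quinces: weight 45, value 159
- 1×plums + 3×cherries + 1×quinces + 1×figs: weight 48, value 158
- 2×apples + 1×plums + 3×cherries + 1×quinces: weight 45, value 154
- 2×plums + 3×cherries + 1×quinces: weight 41, value 153
Best: $159.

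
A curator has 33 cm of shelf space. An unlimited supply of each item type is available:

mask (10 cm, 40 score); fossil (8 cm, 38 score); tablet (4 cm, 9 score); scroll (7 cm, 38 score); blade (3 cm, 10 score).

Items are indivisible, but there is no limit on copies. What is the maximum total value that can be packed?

Best value-per-unit is scroll at 38/7; filling with it alone gives 4×38 = 152.
Optimal mix: 2×fossil + 2×scroll + 1×blade → length 33, value 162.

162 score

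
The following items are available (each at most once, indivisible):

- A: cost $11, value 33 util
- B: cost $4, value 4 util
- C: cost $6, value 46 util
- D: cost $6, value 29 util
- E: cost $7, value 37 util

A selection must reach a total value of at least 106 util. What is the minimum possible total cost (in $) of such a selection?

19

Subsets with value ≥ 106, sorted by total cost:
- C+D+E: cost 19, value 112
- B+C+D+E: cost 23, value 116
- A+C+D: cost 23, value 108
Minimum cost: 19 $.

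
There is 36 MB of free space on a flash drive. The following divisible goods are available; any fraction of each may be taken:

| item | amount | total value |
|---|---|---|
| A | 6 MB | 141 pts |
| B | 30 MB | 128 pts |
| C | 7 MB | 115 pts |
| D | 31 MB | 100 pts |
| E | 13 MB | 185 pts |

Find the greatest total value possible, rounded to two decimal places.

483.67

Take in order of value per unit:
- A (141/6 per unit): all 6 → value 141, running total 141.00
- C (115/7 per unit): all 7 → value 115, running total 256.00
- E (185/13 per unit): all 13 → value 185, running total 441.00
- B (128/30 per unit): 10 of 30 → value 10×128/30 = 42.6667, running total 483.67
Total 483.67.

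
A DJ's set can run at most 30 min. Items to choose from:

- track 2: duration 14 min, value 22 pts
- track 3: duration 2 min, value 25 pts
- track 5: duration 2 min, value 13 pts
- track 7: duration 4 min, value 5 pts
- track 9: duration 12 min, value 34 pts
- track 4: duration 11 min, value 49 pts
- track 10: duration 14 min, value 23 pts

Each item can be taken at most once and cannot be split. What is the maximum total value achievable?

Check high-value combinations within 30 min:
- track 3+track 5+track 9+track 4: duration 2+2+12+11=27, value 25+13+34+49=121
- track 3+track 7+track 9+track 4: duration 2+4+12+11=29, value 25+5+34+49=113
- track 3+track 5+track 4+track 10: duration 2+2+11+14=29, value 25+13+49+23=110
- track 2+track 3+track 5+track 4: duration 14+2+2+11=29, value 22+25+13+49=109
Best: 121 pts.

121 pts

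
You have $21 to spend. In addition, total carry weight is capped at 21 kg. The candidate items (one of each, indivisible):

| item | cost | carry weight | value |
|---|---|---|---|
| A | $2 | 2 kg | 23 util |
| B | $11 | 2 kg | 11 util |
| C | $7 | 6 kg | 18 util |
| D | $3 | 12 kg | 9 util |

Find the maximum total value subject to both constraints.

52 util

Feasible sets respecting both limits:
- A+B+C: cost 20, carry weight 10, value 52
- A+C+D: cost 12, carry weight 20, value 50
- A+B+D: cost 16, carry weight 16, value 43
Best: 52 util.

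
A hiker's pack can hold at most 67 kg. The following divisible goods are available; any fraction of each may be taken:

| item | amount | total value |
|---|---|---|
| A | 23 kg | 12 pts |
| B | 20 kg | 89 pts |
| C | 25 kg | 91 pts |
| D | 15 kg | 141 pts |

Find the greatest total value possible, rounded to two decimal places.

324.65

Take in order of value per unit:
- D (141/15 per unit): all 15 → value 141, running total 141.00
- B (89/20 per unit): all 20 → value 89, running total 230.00
- C (91/25 per unit): all 25 → value 91, running total 321.00
- A (12/23 per unit): 7 of 23 → value 7×12/23 = 3.6522, running total 324.65
Total 324.65.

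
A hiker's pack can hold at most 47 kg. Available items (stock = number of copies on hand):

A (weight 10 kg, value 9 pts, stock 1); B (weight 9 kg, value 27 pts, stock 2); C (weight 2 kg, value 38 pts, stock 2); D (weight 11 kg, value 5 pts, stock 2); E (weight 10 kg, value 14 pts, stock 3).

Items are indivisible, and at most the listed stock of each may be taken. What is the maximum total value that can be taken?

158 pts

Best selections within weight 47 and stock limits:
- 2×B + 2×C + 2×E: weight 42, value 158
- 1×A + 2×B + 2×C + 1×E: weight 42, value 153
- 2×B + 2×C + 1×D + 1×E: weight 43, value 149
Best: 158 pts.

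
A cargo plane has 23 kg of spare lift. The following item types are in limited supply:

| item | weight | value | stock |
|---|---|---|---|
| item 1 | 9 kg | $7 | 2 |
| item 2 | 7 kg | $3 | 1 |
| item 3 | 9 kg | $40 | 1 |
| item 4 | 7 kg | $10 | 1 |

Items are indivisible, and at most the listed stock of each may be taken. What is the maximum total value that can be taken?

Best selections within weight 23 and stock limits:
- 1×item 2 + 1×item 3 + 1×item 4: weight 23, value 53
- 1×item 3 + 1×item 4: weight 16, value 50
- 1×item 1 + 1×item 3: weight 18, value 47
- 1×item 2 + 1×item 3: weight 16, value 43
Best: $53.

$53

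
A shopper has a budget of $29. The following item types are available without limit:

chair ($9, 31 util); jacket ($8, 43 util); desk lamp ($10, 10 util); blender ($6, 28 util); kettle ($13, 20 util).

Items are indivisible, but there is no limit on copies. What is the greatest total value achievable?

Best value-per-unit is jacket at 43/8; filling with it alone gives 3×43 = 129.
Optimal mix: 2×jacket + 2×blender → cost 28, value 142.

142 util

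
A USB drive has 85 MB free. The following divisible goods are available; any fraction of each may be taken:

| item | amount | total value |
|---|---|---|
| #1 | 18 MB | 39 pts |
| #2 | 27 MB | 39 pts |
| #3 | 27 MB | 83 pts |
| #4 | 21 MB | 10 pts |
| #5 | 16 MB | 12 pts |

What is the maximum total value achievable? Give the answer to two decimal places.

Take in order of value per unit:
- #3 (83/27 per unit): all 27 → value 83, running total 83.00
- #1 (39/18 per unit): all 18 → value 39, running total 122.00
- #2 (39/27 per unit): all 27 → value 39, running total 161.00
- #5 (12/16 per unit): 13 of 16 → value 13×12/16 = 9.7500, running total 170.75
Total 170.75.

170.75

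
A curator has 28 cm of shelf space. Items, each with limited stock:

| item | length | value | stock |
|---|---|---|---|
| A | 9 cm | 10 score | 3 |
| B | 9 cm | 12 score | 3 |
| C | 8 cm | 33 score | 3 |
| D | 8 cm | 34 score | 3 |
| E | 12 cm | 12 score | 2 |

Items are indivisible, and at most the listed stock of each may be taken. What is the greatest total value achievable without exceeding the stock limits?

Top feasible selections:
- 3×D: length 24, value 102
- 1×C + 2×D: length 24, value 101
- 2×C + 1×D: length 24, value 100
- 3×C: length 24, value 99
Best: 102 score.

102 score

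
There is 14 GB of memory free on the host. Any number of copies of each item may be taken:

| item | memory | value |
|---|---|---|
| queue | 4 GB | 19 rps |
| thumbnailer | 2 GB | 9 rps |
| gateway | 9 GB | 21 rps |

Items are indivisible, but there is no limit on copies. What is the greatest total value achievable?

Best value-per-unit is queue at 19/4; filling with it alone gives 3×19 = 57.
Optimal mix: 3×queue + 1×thumbnailer → memory 14, value 66.

66 rps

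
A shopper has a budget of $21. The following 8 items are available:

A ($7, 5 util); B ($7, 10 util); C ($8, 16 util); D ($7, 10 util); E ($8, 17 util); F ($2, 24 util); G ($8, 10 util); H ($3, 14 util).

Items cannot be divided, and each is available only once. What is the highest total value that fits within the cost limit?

71 util

Check high-value combinations within $21:
- C+E+F+H: cost 8+8+2+3=21, value 16+17+24+14=71
- B+E+F+H: cost 7+8+2+3=20, value 10+17+24+14=65
- D+E+F+H: cost 7+8+2+3=20, value 10+17+24+14=65
- E+F+G+H: cost 8+2+8+3=21, value 17+24+10+14=65
- B+C+F+H: cost 7+8+2+3=20, value 10+16+24+14=64
Best: 71 util.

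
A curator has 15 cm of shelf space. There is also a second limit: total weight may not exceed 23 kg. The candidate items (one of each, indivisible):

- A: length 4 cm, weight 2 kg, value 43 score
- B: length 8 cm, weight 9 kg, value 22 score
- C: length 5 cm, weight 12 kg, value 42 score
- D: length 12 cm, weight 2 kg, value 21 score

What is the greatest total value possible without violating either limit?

Feasible sets respecting both limits:
- A+C: length 9, weight 14, value 85
- A+B: length 12, weight 11, value 65
- B+C: length 13, weight 21, value 64
Best: 85 score.

85 score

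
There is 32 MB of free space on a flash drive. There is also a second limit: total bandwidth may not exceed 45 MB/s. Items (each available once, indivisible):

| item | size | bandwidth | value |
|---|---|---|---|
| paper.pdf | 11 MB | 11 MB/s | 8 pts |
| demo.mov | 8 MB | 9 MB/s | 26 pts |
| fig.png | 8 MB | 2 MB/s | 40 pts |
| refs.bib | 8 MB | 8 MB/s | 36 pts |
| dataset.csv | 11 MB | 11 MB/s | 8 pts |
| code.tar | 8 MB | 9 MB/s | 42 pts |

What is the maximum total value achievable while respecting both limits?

Feasible sets respecting both limits:
- demo.mov+fig.png+refs.bib+code.tar: size 32, bandwidth 28, value 144
- fig.png+refs.bib+code.tar: size 24, bandwidth 19, value 118
- demo.mov+fig.png+code.tar: size 24, bandwidth 20, value 108
- demo.mov+refs.bib+code.tar: size 24, bandwidth 26, value 104
Best: 144 pts.

144 pts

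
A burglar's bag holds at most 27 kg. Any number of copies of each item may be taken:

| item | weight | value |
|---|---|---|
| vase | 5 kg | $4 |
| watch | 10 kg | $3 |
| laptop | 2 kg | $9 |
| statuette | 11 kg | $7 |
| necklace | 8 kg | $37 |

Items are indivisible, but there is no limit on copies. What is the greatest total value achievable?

$120

Best value-per-unit is necklace at 37/8; filling with it alone gives 3×37 = 111.
Optimal mix: 1×laptop + 3×necklace → weight 26, value 120.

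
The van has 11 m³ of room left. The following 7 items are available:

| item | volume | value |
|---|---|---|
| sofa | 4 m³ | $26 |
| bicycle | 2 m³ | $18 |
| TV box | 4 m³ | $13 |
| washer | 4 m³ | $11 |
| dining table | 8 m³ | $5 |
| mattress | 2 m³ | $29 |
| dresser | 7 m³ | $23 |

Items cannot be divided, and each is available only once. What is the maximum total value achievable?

$73

Check high-value combinations within 11 m³:
- sofa+bicycle+mattress: volume 4+2+2=8, value 26+18+29=73
- bicycle+mattress+dresser: volume 2+2+7=11, value 18+29+23=70
- sofa+TV box+mattress: volume 4+4+2=10, value 26+13+29=68
- sofa+washer+mattress: volume 4+4+2=10, value 26+11+29=66
Best: $73.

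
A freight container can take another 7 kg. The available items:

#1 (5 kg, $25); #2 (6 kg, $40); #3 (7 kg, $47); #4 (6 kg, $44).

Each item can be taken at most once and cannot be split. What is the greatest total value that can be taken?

Check high-value combinations within 7 kg:
- #3: weight 7, value 47
- #4: weight 6, value 44
- #2: weight 6, value 40
- #1: weight 5, value 25
Best: $47.

$47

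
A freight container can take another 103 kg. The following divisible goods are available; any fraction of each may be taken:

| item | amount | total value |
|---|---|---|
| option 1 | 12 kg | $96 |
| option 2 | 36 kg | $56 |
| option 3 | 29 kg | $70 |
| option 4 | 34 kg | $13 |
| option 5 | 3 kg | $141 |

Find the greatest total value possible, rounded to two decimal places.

Take in order of value per unit:
- option 5 (141/3 per unit): all 3 → value 141, running total 141.00
- option 1 (96/12 per unit): all 12 → value 96, running total 237.00
- option 3 (70/29 per unit): all 29 → value 70, running total 307.00
- option 2 (56/36 per unit): all 36 → value 56, running total 363.00
- option 4 (13/34 per unit): 23 of 34 → value 23×13/34 = 8.7941, running total 371.79
Total 371.79.

371.79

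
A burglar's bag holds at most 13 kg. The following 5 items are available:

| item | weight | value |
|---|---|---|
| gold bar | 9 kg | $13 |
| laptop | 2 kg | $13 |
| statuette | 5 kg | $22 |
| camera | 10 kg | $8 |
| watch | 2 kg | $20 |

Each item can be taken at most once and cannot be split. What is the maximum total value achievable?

$55

This is a 0/1 knapsack; check combinations near the capacity.
- laptop+statuette+watch: weight 2+5+2=9, value 13+22+20=55
- gold bar+laptop+watch: weight 9+2+2=13, value 13+13+20=46
- statuette+watch: weight 5+2=7, value 22+20=42
- laptop+statuette: weight 2+5=7, value 13+22=35
- laptop+watch: weight 2+2=4, value 13+20=33
Best: $55.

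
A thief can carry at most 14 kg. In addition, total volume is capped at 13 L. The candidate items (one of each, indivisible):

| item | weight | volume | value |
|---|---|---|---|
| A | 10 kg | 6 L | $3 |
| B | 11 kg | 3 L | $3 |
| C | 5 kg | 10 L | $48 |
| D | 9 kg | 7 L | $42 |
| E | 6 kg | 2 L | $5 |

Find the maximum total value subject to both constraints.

Feasible sets respecting both limits:
- C+E: weight 11, volume 12, value 53
- C: weight 5, volume 10, value 48
- D: weight 9, volume 7, value 42
Best: $53.

$53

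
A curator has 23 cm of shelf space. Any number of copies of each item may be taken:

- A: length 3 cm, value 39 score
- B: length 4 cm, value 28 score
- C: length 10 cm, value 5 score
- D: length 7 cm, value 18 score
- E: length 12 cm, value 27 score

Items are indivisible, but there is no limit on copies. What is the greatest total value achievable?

Best value-per-unit is A at 39/3, and filling with it alone uses length 7×3=21. No mix of the others beats 7×39 = 273.

273 score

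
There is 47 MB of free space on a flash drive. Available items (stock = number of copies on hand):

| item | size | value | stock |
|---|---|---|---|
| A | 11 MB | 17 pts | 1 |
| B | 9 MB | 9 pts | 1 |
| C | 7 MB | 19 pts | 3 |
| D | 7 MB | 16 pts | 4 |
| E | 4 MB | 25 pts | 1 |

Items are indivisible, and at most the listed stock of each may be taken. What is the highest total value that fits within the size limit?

130 pts

Top feasible selections:
- 3×C + 3×D + 1×E: size 46, value 130
- 2×C + 4×D + 1×E: size 46, value 127
Best: 130 pts.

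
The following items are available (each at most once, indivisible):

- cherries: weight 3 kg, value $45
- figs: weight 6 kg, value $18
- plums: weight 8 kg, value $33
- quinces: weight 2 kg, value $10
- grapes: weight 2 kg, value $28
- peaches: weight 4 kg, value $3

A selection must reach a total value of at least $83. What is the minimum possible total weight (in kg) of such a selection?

7

Subsets with value ≥ 83, sorted by total weight:
- cherries+quinces+grapes: weight 7, value 83
- cherries+figs+grapes: weight 11, value 91
- cherries+quinces+grapes+peaches: weight 11, value 86
Minimum weight: 7 kg.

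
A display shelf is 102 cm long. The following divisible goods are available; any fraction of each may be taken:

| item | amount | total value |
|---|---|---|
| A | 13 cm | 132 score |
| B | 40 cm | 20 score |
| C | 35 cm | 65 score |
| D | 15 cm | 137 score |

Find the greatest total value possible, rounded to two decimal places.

353.50

Take in order of value per unit:
- A (132/13 per unit): all 13 → value 132, running total 132.00
- D (137/15 per unit): all 15 → value 137, running total 269.00
- C (65/35 per unit): all 35 → value 65, running total 334.00
- B (20/40 per unit): 39 of 40 → value 39×20/40 = 19.5000, running total 353.50
Total 353.50.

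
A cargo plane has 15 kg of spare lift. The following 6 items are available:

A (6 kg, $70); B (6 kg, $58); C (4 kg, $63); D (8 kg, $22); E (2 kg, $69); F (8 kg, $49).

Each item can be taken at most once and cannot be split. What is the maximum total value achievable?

This is a 0/1 knapsack; check combinations near the capacity.
- A+C+E: weight 6+4+2=12, value 70+63+69=202
- A+B+E: weight 6+6+2=14, value 70+58+69=197
- B+C+E: weight 6+4+2=12, value 58+63+69=190
- C+E+F: weight 4+2+8=14, value 63+69+49=181
Best: $202.

$202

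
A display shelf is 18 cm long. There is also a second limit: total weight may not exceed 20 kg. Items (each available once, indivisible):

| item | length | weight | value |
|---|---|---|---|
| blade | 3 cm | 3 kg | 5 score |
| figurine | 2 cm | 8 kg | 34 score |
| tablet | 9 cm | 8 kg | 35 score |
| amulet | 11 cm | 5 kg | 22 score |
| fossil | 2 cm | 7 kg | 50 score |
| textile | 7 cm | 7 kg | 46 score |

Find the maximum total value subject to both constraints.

Feasible sets respecting both limits:
- figurine+amulet+fossil: length 15, weight 20, value 106
- blade+fossil+textile: length 12, weight 17, value 101
- fossil+textile: length 9, weight 14, value 96
- blade+tablet+fossil: length 14, weight 18, value 90
Best: 106 score.

106 score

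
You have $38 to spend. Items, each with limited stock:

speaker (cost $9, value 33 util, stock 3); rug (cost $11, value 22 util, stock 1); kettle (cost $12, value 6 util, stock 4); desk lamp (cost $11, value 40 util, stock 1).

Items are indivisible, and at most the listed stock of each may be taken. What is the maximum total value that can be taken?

139 util

Best selections within cost 38 and stock limits:
- 3×speaker + 1×desk lamp: cost 38, value 139
- 3×speaker + 1×rug: cost 38, value 121
- 2×speaker + 1×desk lamp: cost 29, value 106
- 3×speaker: cost 27, value 99
Best: 139 util.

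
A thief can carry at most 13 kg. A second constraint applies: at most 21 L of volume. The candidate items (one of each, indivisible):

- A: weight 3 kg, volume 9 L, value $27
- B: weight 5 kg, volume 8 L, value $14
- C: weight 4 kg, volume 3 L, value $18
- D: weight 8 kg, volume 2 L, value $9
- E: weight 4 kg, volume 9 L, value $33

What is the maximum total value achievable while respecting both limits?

Feasible sets respecting both limits:
- A+C+E: weight 11, volume 21, value 78
- B+C+E: weight 13, volume 20, value 65
- A+E: weight 7, volume 18, value 60
Best: $78.

$78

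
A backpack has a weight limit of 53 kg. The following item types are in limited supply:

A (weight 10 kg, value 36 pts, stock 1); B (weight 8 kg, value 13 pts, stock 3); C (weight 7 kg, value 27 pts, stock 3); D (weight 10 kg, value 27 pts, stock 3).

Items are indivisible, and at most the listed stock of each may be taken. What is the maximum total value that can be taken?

Top feasible selections:
- 1×A + 3×C + 2×D: weight 51, value 171
- 3×C + 3×D: weight 51, value 162
- 1×A + 1×B + 3×C + 1×D: weight 49, value 157
Best: 171 pts.

171 pts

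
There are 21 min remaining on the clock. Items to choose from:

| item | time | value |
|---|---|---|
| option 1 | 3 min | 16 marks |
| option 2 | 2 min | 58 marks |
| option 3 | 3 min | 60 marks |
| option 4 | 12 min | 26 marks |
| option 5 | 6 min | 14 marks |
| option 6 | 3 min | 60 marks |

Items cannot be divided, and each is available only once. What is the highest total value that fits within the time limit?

Check high-value combinations within 21 min:
- option 1+option 2+option 3+option 5+option 6: time 3+2+3+6+3=17, value 16+58+60+14+60=208
- option 2+option 3+option 4+option 6: time 2+3+12+3=20, value 58+60+26+60=204
- option 1+option 2+option 3+option 6: time 3+2+3+3=11, value 16+58+60+60=194
Best: 208 marks.

208 marks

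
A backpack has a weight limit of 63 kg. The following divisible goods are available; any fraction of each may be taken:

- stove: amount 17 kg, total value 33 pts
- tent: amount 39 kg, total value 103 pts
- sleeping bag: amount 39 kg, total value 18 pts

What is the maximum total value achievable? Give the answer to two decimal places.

139.23

Take in order of value per unit:
- tent (103/39 per unit): all 39 → value 103, running total 103.00
- stove (33/17 per unit): all 17 → value 33, running total 136.00
- sleeping bag (18/39 per unit): 7 of 39 → value 7×18/39 = 3.2308, running total 139.23
Total 139.23.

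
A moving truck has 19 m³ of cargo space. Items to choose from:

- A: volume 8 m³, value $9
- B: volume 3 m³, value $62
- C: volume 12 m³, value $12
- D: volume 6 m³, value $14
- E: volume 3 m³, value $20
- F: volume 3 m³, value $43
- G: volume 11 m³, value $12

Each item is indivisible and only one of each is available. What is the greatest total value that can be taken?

$139

Check high-value combinations within 19 m³:
- B+D+E+F: volume 3+6+3+3=15, value 62+14+20+43=139
- A+B+E+F: volume 8+3+3+3=17, value 9+62+20+43=134
- B+E+F: volume 3+3+3=9, value 62+20+43=125
- B+D+F: volume 3+6+3=12, value 62+14+43=119
- B+F+G: volume 3+3+11=17, value 62+43+12=117
Best: $139.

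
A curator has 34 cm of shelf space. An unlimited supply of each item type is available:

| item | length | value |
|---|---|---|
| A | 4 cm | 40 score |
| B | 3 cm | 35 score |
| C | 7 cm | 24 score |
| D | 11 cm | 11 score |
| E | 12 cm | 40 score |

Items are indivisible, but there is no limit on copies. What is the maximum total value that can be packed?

Best value-per-unit is B at 35/3; filling with it alone gives 11×35 = 385.
Optimal mix: 1×A + 10×B → length 34, value 390.

390 score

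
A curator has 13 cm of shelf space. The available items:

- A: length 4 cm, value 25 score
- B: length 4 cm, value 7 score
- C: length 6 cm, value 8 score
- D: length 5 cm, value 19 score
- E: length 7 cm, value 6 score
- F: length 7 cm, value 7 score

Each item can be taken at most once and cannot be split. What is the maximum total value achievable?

51 score

This is a 0/1 knapsack; check combinations near the capacity.
- A+B+D: length 4+4+5=13, value 25+7+19=51
- A+D: length 4+5=9, value 25+19=44
- A+C: length 4+6=10, value 25+8=33
Best: 51 score.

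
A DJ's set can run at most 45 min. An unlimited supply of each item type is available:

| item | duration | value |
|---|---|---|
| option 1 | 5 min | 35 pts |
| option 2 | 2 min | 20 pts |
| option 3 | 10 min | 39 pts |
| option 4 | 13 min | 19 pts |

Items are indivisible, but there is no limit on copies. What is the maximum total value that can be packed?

440 pts

Best value-per-unit is option 2 at 20/2, and filling with it alone uses duration 22×2=44. No mix of the others beats 22×20 = 440.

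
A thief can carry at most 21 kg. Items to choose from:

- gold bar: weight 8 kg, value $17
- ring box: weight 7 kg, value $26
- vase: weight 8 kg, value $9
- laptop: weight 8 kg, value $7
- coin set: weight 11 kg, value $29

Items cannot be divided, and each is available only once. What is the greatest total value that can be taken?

Check high-value combinations within 21 kg:
- ring box+coin set: weight 7+11=18, value 26+29=55
- gold bar+coin set: weight 8+11=19, value 17+29=46
- gold bar+ring box: weight 8+7=15, value 17+26=43
- vase+coin set: weight 8+11=19, value 9+29=38
- laptop+coin set: weight 8+11=19, value 7+29=36
Best: $55.

$55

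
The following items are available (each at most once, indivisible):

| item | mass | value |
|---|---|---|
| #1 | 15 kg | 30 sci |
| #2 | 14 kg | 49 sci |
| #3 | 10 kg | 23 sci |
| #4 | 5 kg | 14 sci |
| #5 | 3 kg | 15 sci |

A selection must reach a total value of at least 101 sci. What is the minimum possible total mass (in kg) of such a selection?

32

Subsets with value ≥ 101, sorted by total mass:
- #2+#3+#4+#5: mass 32, value 101
- #1+#2+#4+#5: mass 37, value 108
- #1+#2+#3: mass 39, value 102
- #1+#2+#3+#5: mass 42, value 117
Minimum mass: 32 kg.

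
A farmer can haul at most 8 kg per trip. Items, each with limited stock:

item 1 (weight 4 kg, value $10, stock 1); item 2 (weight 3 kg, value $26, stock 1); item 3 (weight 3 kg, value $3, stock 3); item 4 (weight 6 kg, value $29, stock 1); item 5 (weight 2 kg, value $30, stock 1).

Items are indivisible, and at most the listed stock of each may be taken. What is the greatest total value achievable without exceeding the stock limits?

$59

Top feasible selections:
- 1×item 4 + 1×item 5: weight 8, value 59
- 1×item 2 + 1×item 3 + 1×item 5: weight 8, value 59
- 1×item 2 + 1×item 5: weight 5, value 56
- 1×item 1 + 1×item 5: weight 6, value 40
Best: $59.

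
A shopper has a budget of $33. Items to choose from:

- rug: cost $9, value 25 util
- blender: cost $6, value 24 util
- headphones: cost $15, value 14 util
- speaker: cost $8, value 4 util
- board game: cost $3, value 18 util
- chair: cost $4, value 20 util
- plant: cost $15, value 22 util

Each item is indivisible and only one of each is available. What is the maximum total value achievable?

91 util

Check high-value combinations within $33:
- rug+blender+speaker+board game+chair: cost 9+6+8+3+4=30, value 25+24+4+18+20=91
- rug+blender+board game+plant: cost 9+6+3+15=33, value 25+24+18+22=89
- rug+blender+board game+chair: cost 9+6+3+4=22, value 25+24+18+20=87
- rug+board game+chair+plant: cost 9+3+4+15=31, value 25+18+20+22=85
- blender+board game+chair+plant: cost 6+3+4+15=28, value 24+18+20+22=84
Best: 91 util.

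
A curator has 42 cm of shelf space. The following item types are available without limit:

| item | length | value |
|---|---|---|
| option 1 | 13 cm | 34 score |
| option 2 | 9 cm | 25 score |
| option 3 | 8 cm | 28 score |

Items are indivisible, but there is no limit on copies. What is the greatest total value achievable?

Best value-per-unit is option 3 at 28/8, and filling with it alone uses length 5×8=40. No mix of the others beats 5×28 = 140.

140 score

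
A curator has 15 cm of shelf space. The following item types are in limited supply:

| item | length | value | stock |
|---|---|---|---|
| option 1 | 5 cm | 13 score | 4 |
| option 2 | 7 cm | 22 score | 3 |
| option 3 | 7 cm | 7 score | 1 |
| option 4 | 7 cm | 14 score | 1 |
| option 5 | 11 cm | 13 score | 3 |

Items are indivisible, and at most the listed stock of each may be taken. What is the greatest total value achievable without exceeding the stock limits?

Top feasible selections:
- 2×option 2: length 14, value 44
- 3×option 1: length 15, value 39
Best: 44 score.

44 score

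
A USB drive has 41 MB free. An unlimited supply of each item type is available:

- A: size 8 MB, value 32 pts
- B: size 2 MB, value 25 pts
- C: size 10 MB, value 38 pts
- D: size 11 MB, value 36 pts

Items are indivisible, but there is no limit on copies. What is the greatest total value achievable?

500 pts

Best value-per-unit is B at 25/2, and filling with it alone uses size 20×2=40. No mix of the others beats 20×25 = 500.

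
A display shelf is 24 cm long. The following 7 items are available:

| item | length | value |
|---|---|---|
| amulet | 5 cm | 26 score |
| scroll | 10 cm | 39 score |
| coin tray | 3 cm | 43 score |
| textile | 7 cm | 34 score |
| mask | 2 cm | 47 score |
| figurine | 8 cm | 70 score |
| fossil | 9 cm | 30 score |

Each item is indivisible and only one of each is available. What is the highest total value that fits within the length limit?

Check high-value combinations within 24 cm:
- scroll+coin tray+mask+figurine: length 10+3+2+8=23, value 39+43+47+70=199
- coin tray+textile+mask+figurine: length 3+7+2+8=20, value 43+34+47+70=194
- coin tray+mask+figurine+fossil: length 3+2+8+9=22, value 43+47+70+30=190
Best: 199 score.

199 score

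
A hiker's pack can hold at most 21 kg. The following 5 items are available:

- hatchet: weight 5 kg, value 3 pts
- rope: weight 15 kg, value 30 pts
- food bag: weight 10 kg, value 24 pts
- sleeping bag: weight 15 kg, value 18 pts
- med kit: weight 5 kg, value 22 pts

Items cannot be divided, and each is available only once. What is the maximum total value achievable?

52 pts

Check high-value combinations within 21 kg:
- rope+med kit: weight 15+5=20, value 30+22=52
- hatchet+food bag+med kit: weight 5+10+5=20, value 3+24+22=49
- food bag+med kit: weight 10+5=15, value 24+22=46
- sleeping bag+med kit: weight 15+5=20, value 18+22=40
Best: 52 pts.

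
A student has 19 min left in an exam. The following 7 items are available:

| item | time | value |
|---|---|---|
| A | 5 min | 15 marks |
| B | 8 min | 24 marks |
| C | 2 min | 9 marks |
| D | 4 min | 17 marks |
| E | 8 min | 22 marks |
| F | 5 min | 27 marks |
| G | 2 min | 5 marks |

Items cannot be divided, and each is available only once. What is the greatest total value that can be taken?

77 marks

Check high-value combinations within 19 min:
- B+C+D+F: time 8+2+4+5=19, value 24+9+17+27=77
- C+D+E+F: time 2+4+8+5=19, value 9+17+22+27=75
- A+C+D+F+G: time 5+2+4+5+2=18, value 15+9+17+27+5=73
Best: 77 marks.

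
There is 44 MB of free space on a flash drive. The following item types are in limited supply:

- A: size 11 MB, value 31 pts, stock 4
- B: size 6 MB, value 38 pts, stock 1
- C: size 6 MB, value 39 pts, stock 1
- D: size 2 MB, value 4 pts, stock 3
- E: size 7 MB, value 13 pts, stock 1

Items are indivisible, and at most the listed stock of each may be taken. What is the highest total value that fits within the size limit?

Best selections within size 44 and stock limits:
- 2×A + 1×B + 1×C + 1×D + 1×E: size 43, value 156
- 2×A + 1×B + 1×C + 1×E: size 41, value 152
- 2×A + 1×B + 1×C + 3×D: size 40, value 151
- 2×A + 1×B + 1×C + 2×D: size 38, value 147
Best: 156 pts.

156 pts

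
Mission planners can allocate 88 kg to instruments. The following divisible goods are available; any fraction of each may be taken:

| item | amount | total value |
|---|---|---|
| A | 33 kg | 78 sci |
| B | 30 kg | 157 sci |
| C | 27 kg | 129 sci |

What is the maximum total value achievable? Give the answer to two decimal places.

359.27

Take in order of value per unit:
- B (157/30 per unit): all 30 → value 157, running total 157.00
- C (129/27 per unit): all 27 → value 129, running total 286.00
- A (78/33 per unit): 31 of 33 → value 31×78/33 = 73.2727, running total 359.27
Total 359.27.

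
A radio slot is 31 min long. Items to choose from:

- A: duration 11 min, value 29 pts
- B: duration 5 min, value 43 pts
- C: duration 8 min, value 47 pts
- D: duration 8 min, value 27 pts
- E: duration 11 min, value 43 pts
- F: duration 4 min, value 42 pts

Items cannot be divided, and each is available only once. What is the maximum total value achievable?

175 pts

Check high-value combinations within 31 min:
- B+C+E+F: duration 5+8+11+4=28, value 43+47+43+42=175
- A+B+C+F: duration 11+5+8+4=28, value 29+43+47+42=161
- B+C+D+F: duration 5+8+8+4=25, value 43+47+27+42=159
- C+D+E+F: duration 8+8+11+4=31, value 47+27+43+42=159
Best: 175 pts.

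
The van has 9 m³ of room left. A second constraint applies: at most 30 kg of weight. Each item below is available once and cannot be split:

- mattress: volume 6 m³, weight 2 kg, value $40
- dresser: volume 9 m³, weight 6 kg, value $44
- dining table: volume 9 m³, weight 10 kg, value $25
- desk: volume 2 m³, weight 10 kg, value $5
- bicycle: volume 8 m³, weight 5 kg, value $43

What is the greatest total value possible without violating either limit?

Feasible sets respecting both limits:
- mattress+desk: volume 8, weight 12, value 45
- dresser: volume 9, weight 6, value 44
- bicycle: volume 8, weight 5, value 43
Best: $45.

$45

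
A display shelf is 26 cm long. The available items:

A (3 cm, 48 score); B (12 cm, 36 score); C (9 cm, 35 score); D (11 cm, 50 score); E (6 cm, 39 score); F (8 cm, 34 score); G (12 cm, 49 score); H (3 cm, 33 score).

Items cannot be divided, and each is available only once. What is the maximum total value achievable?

Check high-value combinations within 26 cm:
- A+D+E+H: length 3+11+6+3=23, value 48+50+39+33=170
- A+E+G+H: length 3+6+12+3=24, value 48+39+49+33=169
- A+C+D+H: length 3+9+11+3=26, value 48+35+50+33=166
- A+D+F+H: length 3+11+8+3=25, value 48+50+34+33=165
- A+F+G+H: length 3+8+12+3=26, value 48+34+49+33=164
Best: 170 score.

170 score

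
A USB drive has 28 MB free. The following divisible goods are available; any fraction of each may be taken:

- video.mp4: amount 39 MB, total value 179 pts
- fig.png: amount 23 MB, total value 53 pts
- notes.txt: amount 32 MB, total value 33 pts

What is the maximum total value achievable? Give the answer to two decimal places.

128.51

Take in order of value per unit:
- video.mp4 (179/39 per unit): 28 of 39 → value 28×179/39 = 128.5128, running total 128.51
Total 128.51.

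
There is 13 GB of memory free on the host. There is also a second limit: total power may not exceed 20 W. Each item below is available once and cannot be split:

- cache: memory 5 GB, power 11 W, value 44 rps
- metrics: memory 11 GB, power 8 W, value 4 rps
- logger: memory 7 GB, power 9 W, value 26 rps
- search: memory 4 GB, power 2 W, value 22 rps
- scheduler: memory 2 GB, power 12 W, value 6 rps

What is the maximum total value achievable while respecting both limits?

Feasible sets respecting both limits:
- cache+logger: memory 12, power 20, value 70
- cache+search: memory 9, power 13, value 66
- logger+search: memory 11, power 11, value 48
- cache: memory 5, power 11, value 44
Best: 70 rps.

70 rps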